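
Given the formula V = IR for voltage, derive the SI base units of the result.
Units of each symbol in V = IR:
  I (current): A
  R (resistance, in ohms): kg·m²/(s³·A²)

Multiplying the contributions: [A] · [kg·m²/(s³·A²)]
Adding exponents of each base unit: kg: 1, m: 2, s: -3, A: -1
SI base units of voltage: kg·m²/(s³·A)

Answer: kg·m²/(s³·A)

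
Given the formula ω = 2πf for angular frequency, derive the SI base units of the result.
Units of each symbol in ω = 2πf:
  f (frequency): 1/s
  The factor 2π is dimensionless.

Multiplying the contributions: [1/s]
Adding exponents of each base unit: s: -1
SI base units of angular frequency: 1/s

Answer: 1/s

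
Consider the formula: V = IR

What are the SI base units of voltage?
Units of each symbol in V = IR:
  I (current): A
  R (resistance, in ohms): kg·m²/(s³·A²)

Multiplying the contributions: [A] · [kg·m²/(s³·A²)]
Adding exponents of each base unit: kg: 1, m: 2, s: -3, A: -1
SI base units of voltage: kg·m²/(s³·A)

Answer: kg·m²/(s³·A)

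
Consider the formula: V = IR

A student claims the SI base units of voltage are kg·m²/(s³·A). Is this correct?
Units of each symbol in V = IR:
  I (current): A
  R (resistance, in ohms): kg·m²/(s³·A²)

Multiplying the contributions: [A] · [kg·m²/(s³·A²)]
Adding exponents of each base unit: kg: 1, m: 2, s: -3, A: -1
SI base units of voltage: kg·m²/(s³·A)

The claimed units kg·m²/(s³·A) match the derived units, so the claim is correct.

Answer: Yes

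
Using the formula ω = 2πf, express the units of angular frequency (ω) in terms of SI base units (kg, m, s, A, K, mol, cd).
Units of each symbol in ω = 2πf:
  f (frequency): 1/s
  The factor 2π is dimensionless.

Multiplying the contributions: [1/s]
Adding exponents of each base unit: s: -1
SI base units of angular frequency: 1/s

Answer: 1/s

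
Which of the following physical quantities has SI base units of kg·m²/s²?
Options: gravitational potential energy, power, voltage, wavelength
Checking the SI base units of each option:
  gravitational potential energy (U = -GMm/r): kg·m²/s²  ✓ matches
  power (P = W/t): kg·m²/s³  ✗
  voltage (V = IR): kg·m²/(s³·A)  ✗
  wavelength (λ = v/f): m  ✗

Only gravitational potential energy has units kg·m²/s².

Answer: gravitational potential energy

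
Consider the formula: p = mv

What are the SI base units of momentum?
Units of each symbol in p = mv:
  m (mass): kg
  v (velocity): m/s

Multiplying the contributions: [kg] · [m/s]
Adding exponents of each base unit: kg: 1, m: 1, s: -1
SI base units of momentum: kg·m/s

Answer: kg·m/s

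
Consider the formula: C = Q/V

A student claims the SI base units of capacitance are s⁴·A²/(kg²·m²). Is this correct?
Units of each symbol in C = Q/V:
  Q (charge, in coulombs): s·A
  V (voltage, in volts): kg·m²/(s³·A)  → in the denominator, contributes s³·A/(kg·m²)

Multiplying the contributions: [s·A] · [s³·A/(kg·m²)]
Adding exponents of each base unit: kg: -1, m: -2, s: 4, A: 2
SI base units of capacitance: s⁴·A²/(kg·m²)

The claimed units s⁴·A²/(kg²·m²) (exponents kg: -2, m: -2, s: 4, A: 2) do not match the derived units s⁴·A²/(kg·m²) (exponents kg: -1, m: -2, s: 4, A: 2), so the claim is incorrect.

Answer: No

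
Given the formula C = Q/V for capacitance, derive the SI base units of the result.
Units of each symbol in C = Q/V:
  Q (charge, in coulombs): s·A
  V (voltage, in volts): kg·m²/(s³·A)  → in the denominator, contributes s³·A/(kg·m²)

Multiplying the contributions: [s·A] · [s³·A/(kg·m²)]
Adding exponents of each base unit: kg: -1, m: -2, s: 4, A: 2
SI base units of capacitance: s⁴·A²/(kg·m²)

Answer: s⁴·A²/(kg·m²)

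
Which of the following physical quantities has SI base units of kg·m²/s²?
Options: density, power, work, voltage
Checking the SI base units of each option:
  density (ρ = m/V): kg/m³  ✗
  power (P = W/t): kg·m²/s³  ✗
  work (W = Fd): kg·m²/s²  ✓ matches
  voltage (V = IR): kg·m²/(s³·A)  ✗

Only work has units kg·m²/s².

Answer: work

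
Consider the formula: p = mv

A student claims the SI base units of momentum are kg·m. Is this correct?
Units of each symbol in p = mv:
  m (mass): kg
  v (velocity): m/s

Multiplying the contributions: [kg] · [m/s]
Adding exponents of each base unit: kg: 1, m: 1, s: -1
SI base units of momentum: kg·m/s

The claimed units kg·m (exponents kg: 1, m: 1) do not match the derived units kg·m/s (exponents kg: 1, m: 1, s: -1), so the claim is incorrect.

Answer: No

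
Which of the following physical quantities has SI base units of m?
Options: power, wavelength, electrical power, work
Checking the SI base units of each option:
  power (P = W/t): kg·m²/s³  ✗
  wavelength (λ = v/f): m  ✓ matches
  electrical power (P = IV): kg·m²/s³  ✗
  work (W = Fd): kg·m²/s²  ✗

Only wavelength has units m.

Answer: wavelength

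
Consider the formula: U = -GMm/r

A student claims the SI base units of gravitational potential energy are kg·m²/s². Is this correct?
Units of each symbol in U = -GMm/r:
  G (gravitational constant): m³/(kg·s²)
  M (mass): kg
  m (mass): kg
  r (distance): m  → in the denominator, contributes 1/m
  The minus sign does not affect the units.

Multiplying the contributions: [m³/(kg·s²)] · [kg] · [kg] · [1/m]
Adding exponents of each base unit: kg: 1, m: 2, s: -2
SI base units of gravitational potential energy: kg·m²/s²

The claimed units kg·m²/s² match the derived units, so the claim is correct.

Answer: Yes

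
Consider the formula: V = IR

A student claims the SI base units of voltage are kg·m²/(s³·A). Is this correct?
Units of each symbol in V = IR:
  I (current): A
  R (resistance, in ohms): kg·m²/(s³·A²)

Multiplying the contributions: [A] · [kg·m²/(s³·A²)]
Adding exponents of each base unit: kg: 1, m: 2, s: -3, A: -1
SI base units of voltage: kg·m²/(s³·A)

The claimed units kg·m²/(s³·A) match the derived units, so the claim is correct.

Answer: Yes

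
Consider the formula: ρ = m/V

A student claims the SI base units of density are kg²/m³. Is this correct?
Units of each symbol in ρ = m/V:
  m (mass): kg
  V (volume): m³  → in the denominator, contributes 1/m³

Multiplying the contributions: [kg] · [1/m³]
Adding exponents of each base unit: kg: 1, m: -3
SI base units of density: kg/m³

The claimed units kg²/m³ (exponents kg: 2, m: -3) do not match the derived units kg/m³ (exponents kg: 1, m: -3), so the claim is incorrect.

Answer: No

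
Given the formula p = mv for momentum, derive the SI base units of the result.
Units of each symbol in p = mv:
  m (mass): kg
  v (velocity): m/s

Multiplying the contributions: [kg] · [m/s]
Adding exponents of each base unit: kg: 1, m: 1, s: -1
SI base units of momentum: kg·m/s

Answer: kg·m/s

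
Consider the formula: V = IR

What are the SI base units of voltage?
Units of each symbol in V = IR:
  I (current): A
  R (resistance, in ohms): kg·m²/(s³·A²)

Multiplying the contributions: [A] · [kg·m²/(s³·A²)]
Adding exponents of each base unit: kg: 1, m: 2, s: -3, A: -1
SI base units of voltage: kg·m²/(s³·A)

Answer: kg·m²/(s³·A)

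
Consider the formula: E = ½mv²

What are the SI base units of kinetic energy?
Units of each symbol in E = ½mv²:
  m (mass): kg
  v (speed): m/s  → to the power 2, contributes m²/s²
  The factor ½ is dimensionless.

Multiplying the contributions: [kg] · [m²/s²]
Adding exponents of each base unit: kg: 1, m: 2, s: -2
SI base units of kinetic energy: kg·m²/s²

Answer: kg·m²/s²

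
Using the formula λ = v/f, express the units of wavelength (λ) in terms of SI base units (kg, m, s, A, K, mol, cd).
Units of each symbol in λ = v/f:
  v (wave speed): m/s
  f (frequency): 1/s  → in the denominator, contributes s

Multiplying the contributions: [m/s] · [s]
Adding exponents of each base unit: m: 1
SI base units of wavelength: m

Answer: m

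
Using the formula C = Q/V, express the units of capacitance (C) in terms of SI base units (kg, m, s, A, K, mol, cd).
Units of each symbol in C = Q/V:
  Q (charge, in coulombs): s·A
  V (voltage, in volts): kg·m²/(s³·A)  → in the denominator, contributes s³·A/(kg·m²)

Multiplying the contributions: [s·A] · [s³·A/(kg·m²)]
Adding exponents of each base unit: kg: -1, m: -2, s: 4, A: 2
SI base units of capacitance: s⁴·A²/(kg·m²)

Answer: s⁴·A²/(kg·m²)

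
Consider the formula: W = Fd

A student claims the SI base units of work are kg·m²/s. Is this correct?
Units of each symbol in W = Fd:
  F (force): kg·m/s²
  d (displacement): m

Multiplying the contributions: [kg·m/s²] · [m]
Adding exponents of each base unit: kg: 1, m: 2, s: -2
SI base units of work: kg·m²/s²

The claimed units kg·m²/s (exponents kg: 1, m: 2, s: -1) do not match the derived units kg·m²/s² (exponents kg: 1, m: 2, s: -2), so the claim is incorrect.

Answer: No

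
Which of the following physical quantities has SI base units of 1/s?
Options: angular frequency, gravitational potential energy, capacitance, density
Checking the SI base units of each option:
  angular frequency (ω = 2πf): 1/s  ✓ matches
  gravitational potential energy (U = -GMm/r): kg·m²/s²  ✗
  capacitance (C = Q/V): s⁴·A²/(kg·m²)  ✗
  density (ρ = m/V): kg/m³  ✗

Only angular frequency has units 1/s.

Answer: angular frequency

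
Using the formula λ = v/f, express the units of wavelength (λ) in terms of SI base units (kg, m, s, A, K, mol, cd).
Units of each symbol in λ = v/f:
  v (wave speed): m/s
  f (frequency): 1/s  → in the denominator, contributes s

Multiplying the contributions: [m/s] · [s]
Adding exponents of each base unit: m: 1
SI base units of wavelength: m

Answer: m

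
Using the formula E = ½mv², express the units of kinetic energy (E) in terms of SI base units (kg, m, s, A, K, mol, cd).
Units of each symbol in E = ½mv²:
  m (mass): kg
  v (speed): m/s  → to the power 2, contributes m²/s²
  The factor ½ is dimensionless.

Multiplying the contributions: [kg] · [m²/s²]
Adding exponents of each base unit: kg: 1, m: 2, s: -2
SI base units of kinetic energy: kg·m²/s²

Answer: kg·m²/s²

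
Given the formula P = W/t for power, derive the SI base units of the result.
Units of each symbol in P = W/t:
  W (work): kg·m²/s²
  t (time): s  → in the denominator, contributes 1/s

Multiplying the contributions: [kg·m²/s²] · [1/s]
Adding exponents of each base unit: kg: 1, m: 2, s: -3
SI base units of power: kg·m²/s³

Answer: kg·m²/s³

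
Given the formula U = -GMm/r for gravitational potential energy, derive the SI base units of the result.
Units of each symbol in U = -GMm/r:
  G (gravitational constant): m³/(kg·s²)
  M (mass): kg
  m (mass): kg
  r (distance): m  → in the denominator, contributes 1/m
  The minus sign does not affect the units.

Multiplying the contributions: [m³/(kg·s²)] · [kg] · [kg] · [1/m]
Adding exponents of each base unit: kg: 1, m: 2, s: -2
SI base units of gravitational potential energy: kg·m²/s²

Answer: kg·m²/s²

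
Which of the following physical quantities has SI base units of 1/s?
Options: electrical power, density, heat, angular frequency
Checking the SI base units of each option:
  electrical power (P = IV): kg·m²/s³  ✗
  density (ρ = m/V): kg/m³  ✗
  heat (Q = mcΔT): kg·m²/s²  ✗
  angular frequency (ω = 2πf): 1/s  ✓ matches

Only angular frequency has units 1/s.

Answer: angular frequency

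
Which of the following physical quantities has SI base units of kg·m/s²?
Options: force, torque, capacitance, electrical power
Checking the SI base units of each option:
  force (F = ma): kg·m/s²  ✓ matches
  torque (τ = Fr): kg·m²/s²  ✗
  capacitance (C = Q/V): s⁴·A²/(kg·m²)  ✗
  electrical power (P = IV): kg·m²/s³  ✗

Only force has units kg·m/s².

Answer: force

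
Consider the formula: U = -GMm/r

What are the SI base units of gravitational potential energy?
Units of each symbol in U = -GMm/r:
  G (gravitational constant): m³/(kg·s²)
  M (mass): kg
  m (mass): kg
  r (distance): m  → in the denominator, contributes 1/m
  The minus sign does not affect the units.

Multiplying the contributions: [m³/(kg·s²)] · [kg] · [kg] · [1/m]
Adding exponents of each base unit: kg: 1, m: 2, s: -2
SI base units of gravitational potential energy: kg·m²/s²

Answer: kg·m²/s²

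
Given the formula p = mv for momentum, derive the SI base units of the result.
Units of each symbol in p = mv:
  m (mass): kg
  v (velocity): m/s

Multiplying the contributions: [kg] · [m/s]
Adding exponents of each base unit: kg: 1, m: 1, s: -1
SI base units of momentum: kg·m/s

Answer: kg·m/s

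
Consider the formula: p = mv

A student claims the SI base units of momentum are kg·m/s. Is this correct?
Units of each symbol in p = mv:
  m (mass): kg
  v (velocity): m/s

Multiplying the contributions: [kg] · [m/s]
Adding exponents of each base unit: kg: 1, m: 1, s: -1
SI base units of momentum: kg·m/s

The claimed units kg·m/s match the derived units, so the claim is correct.

Answer: Yes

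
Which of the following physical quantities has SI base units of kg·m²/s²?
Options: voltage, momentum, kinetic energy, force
Checking the SI base units of each option:
  voltage (V = IR): kg·m²/(s³·A)  ✗
  momentum (p = mv): kg·m/s  ✗
  kinetic energy (E = ½mv²): kg·m²/s²  ✓ matches
  force (F = ma): kg·m/s²  ✗

Only kinetic energy has units kg·m²/s².

Answer: kinetic energy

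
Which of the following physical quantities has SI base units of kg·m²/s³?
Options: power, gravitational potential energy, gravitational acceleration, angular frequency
Checking the SI base units of each option:
  power (P = W/t): kg·m²/s³  ✓ matches
  gravitational potential energy (U = -GMm/r): kg·m²/s²  ✗
  gravitational acceleration (g = GM/r²): m/s²  ✗
  angular frequency (ω = 2πf): 1/s  ✗

Only power has units kg·m²/s³.

Answer: power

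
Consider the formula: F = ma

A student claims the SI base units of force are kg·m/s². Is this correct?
Units of each symbol in F = ma:
  m (mass): kg
  a (acceleration): m/s²

Multiplying the contributions: [kg] · [m/s²]
Adding exponents of each base unit: kg: 1, m: 1, s: -2
SI base units of force: kg·m/s²

The claimed units kg·m/s² match the derived units, so the claim is correct.

Answer: Yes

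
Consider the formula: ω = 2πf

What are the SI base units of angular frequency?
Units of each symbol in ω = 2πf:
  f (frequency): 1/s
  The factor 2π is dimensionless.

Multiplying the contributions: [1/s]
Adding exponents of each base unit: s: -1
SI base units of angular frequency: 1/s

Answer: 1/s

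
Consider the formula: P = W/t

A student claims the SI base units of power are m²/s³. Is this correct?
Units of each symbol in P = W/t:
  W (work): kg·m²/s²
  t (time): s  → in the denominator, contributes 1/s

Multiplying the contributions: [kg·m²/s²] · [1/s]
Adding exponents of each base unit: kg: 1, m: 2, s: -3
SI base units of power: kg·m²/s³

The claimed units m²/s³ (exponents m: 2, s: -3) do not match the derived units kg·m²/s³ (exponents kg: 1, m: 2, s: -3), so the claim is incorrect.

Answer: No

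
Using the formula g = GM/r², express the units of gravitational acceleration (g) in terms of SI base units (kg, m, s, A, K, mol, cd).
Units of each symbol in g = GM/r²:
  G (gravitational constant): m³/(kg·s²)
  M (mass): kg
  r (distance): m  → to the power 2 in the denominator, contributes 1/m²

Multiplying the contributions: [m³/(kg·s²)] · [kg] · [1/m²]
Adding exponents of each base unit: m: 1, s: -2
SI base units of gravitational acceleration: m/s²

Answer: m/s²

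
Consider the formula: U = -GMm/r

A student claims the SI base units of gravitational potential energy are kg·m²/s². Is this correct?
Units of each symbol in U = -GMm/r:
  G (gravitational constant): m³/(kg·s²)
  M (mass): kg
  m (mass): kg
  r (distance): m  → in the denominator, contributes 1/m
  The minus sign does not affect the units.

Multiplying the contributions: [m³/(kg·s²)] · [kg] · [kg] · [1/m]
Adding exponents of each base unit: kg: 1, m: 2, s: -2
SI base units of gravitational potential energy: kg·m²/s²

The claimed units kg·m²/s² match the derived units, so the claim is correct.

Answer: Yes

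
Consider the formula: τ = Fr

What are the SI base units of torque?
Units of each symbol in τ = Fr:
  F (force): kg·m/s²
  r (lever arm): m

Multiplying the contributions: [kg·m/s²] · [m]
Adding exponents of each base unit: kg: 1, m: 2, s: -2
SI base units of torque: kg·m²/s²

Answer: kg·m²/s²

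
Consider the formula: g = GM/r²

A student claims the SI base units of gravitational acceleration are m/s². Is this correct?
Units of each symbol in g = GM/r²:
  G (gravitational constant): m³/(kg·s²)
  M (mass): kg
  r (distance): m  → to the power 2 in the denominator, contributes 1/m²

Multiplying the contributions: [m³/(kg·s²)] · [kg] · [1/m²]
Adding exponents of each base unit: m: 1, s: -2
SI base units of gravitational acceleration: m/s²

The claimed units m/s² match the derived units, so the claim is correct.

Answer: Yes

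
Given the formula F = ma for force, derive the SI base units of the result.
Units of each symbol in F = ma:
  m (mass): kg
  a (acceleration): m/s²

Multiplying the contributions: [kg] · [m/s²]
Adding exponents of each base unit: kg: 1, m: 1, s: -2
SI base units of force: kg·m/s²

Answer: kg·m/s²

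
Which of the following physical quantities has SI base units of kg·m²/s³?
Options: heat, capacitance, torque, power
Checking the SI base units of each option:
  heat (Q = mcΔT): kg·m²/s²  ✗
  capacitance (C = Q/V): s⁴·A²/(kg·m²)  ✗
  torque (τ = Fr): kg·m²/s²  ✗
  power (P = W/t): kg·m²/s³  ✓ matches

Only power has units kg·m²/s³.

Answer: power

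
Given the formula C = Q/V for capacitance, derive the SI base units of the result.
Units of each symbol in C = Q/V:
  Q (charge, in coulombs): s·A
  V (voltage, in volts): kg·m²/(s³·A)  → in the denominator, contributes s³·A/(kg·m²)

Multiplying the contributions: [s·A] · [s³·A/(kg·m²)]
Adding exponents of each base unit: kg: -1, m: -2, s: 4, A: 2
SI base units of capacitance: s⁴·A²/(kg·m²)

Answer: s⁴·A²/(kg·m²)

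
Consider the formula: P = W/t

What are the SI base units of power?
Units of each symbol in P = W/t:
  W (work): kg·m²/s²
  t (time): s  → in the denominator, contributes 1/s

Multiplying the contributions: [kg·m²/s²] · [1/s]
Adding exponents of each base unit: kg: 1, m: 2, s: -3
SI base units of power: kg·m²/s³

Answer: kg·m²/s³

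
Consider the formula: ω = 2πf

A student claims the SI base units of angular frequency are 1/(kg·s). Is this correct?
Units of each symbol in ω = 2πf:
  f (frequency): 1/s
  The factor 2π is dimensionless.

Multiplying the contributions: [1/s]
Adding exponents of each base unit: s: -1
SI base units of angular frequency: 1/s

The claimed units 1/(kg·s) (exponents kg: -1, s: -1) do not match the derived units 1/s (exponents s: -1), so the claim is incorrect.

Answer: No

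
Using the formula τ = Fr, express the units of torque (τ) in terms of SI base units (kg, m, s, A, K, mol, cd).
Units of each symbol in τ = Fr:
  F (force): kg·m/s²
  r (lever arm): m

Multiplying the contributions: [kg·m/s²] · [m]
Adding exponents of each base unit: kg: 1, m: 2, s: -2
SI base units of torque: kg·m²/s²

Answer: kg·m²/s²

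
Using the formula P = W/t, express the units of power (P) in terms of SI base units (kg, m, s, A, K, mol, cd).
Units of each symbol in P = W/t:
  W (work): kg·m²/s²
  t (time): s  → in the denominator, contributes 1/s

Multiplying the contributions: [kg·m²/s²] · [1/s]
Adding exponents of each base unit: kg: 1, m: 2, s: -3
SI base units of power: kg·m²/s³

Answer: kg·m²/s³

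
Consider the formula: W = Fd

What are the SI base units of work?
Units of each symbol in W = Fd:
  F (force): kg·m/s²
  d (displacement): m

Multiplying the contributions: [kg·m/s²] · [m]
Adding exponents of each base unit: kg: 1, m: 2, s: -2
SI base units of work: kg·m²/s²

Answer: kg·m²/s²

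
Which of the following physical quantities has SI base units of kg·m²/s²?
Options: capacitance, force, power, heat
Checking the SI base units of each option:
  capacitance (C = Q/V): s⁴·A²/(kg·m²)  ✗
  force (F = ma): kg·m/s²  ✗
  power (P = W/t): kg·m²/s³  ✗
  heat (Q = mcΔT): kg·m²/s²  ✓ matches

Only heat has units kg·m²/s².

Answer: heat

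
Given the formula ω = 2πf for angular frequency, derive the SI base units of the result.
Units of each symbol in ω = 2πf:
  f (frequency): 1/s
  The factor 2π is dimensionless.

Multiplying the contributions: [1/s]
Adding exponents of each base unit: s: -1
SI base units of angular frequency: 1/s

Answer: 1/s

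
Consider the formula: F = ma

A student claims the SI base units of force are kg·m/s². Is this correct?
Units of each symbol in F = ma:
  m (mass): kg
  a (acceleration): m/s²

Multiplying the contributions: [kg] · [m/s²]
Adding exponents of each base unit: kg: 1, m: 1, s: -2
SI base units of force: kg·m/s²

The claimed units kg·m/s² match the derived units, so the claim is correct.

Answer: Yes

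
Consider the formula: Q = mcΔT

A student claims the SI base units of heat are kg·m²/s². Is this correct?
Units of each symbol in Q = mcΔT:
  m (mass): kg
  c (specific heat capacity, in J/(kg·K)): m²/(s²·K)
  ΔT (temperature change): K

Multiplying the contributions: [kg] · [m²/(s²·K)] · [K]
Adding exponents of each base unit: kg: 1, m: 2, s: -2
SI base units of heat: kg·m²/s²

The claimed units kg·m²/s² match the derived units, so the claim is correct.

Answer: Yes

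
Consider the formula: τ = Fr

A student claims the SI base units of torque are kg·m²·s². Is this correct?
Units of each symbol in τ = Fr:
  F (force): kg·m/s²
  r (lever arm): m

Multiplying the contributions: [kg·m/s²] · [m]
Adding exponents of each base unit: kg: 1, m: 2, s: -2
SI base units of torque: kg·m²/s²

The claimed units kg·m²·s² (exponents kg: 1, m: 2, s: 2) do not match the derived units kg·m²/s² (exponents kg: 1, m: 2, s: -2), so the claim is incorrect.

Answer: No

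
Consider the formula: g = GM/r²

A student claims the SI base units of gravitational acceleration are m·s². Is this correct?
Units of each symbol in g = GM/r²:
  G (gravitational constant): m³/(kg·s²)
  M (mass): kg
  r (distance): m  → to the power 2 in the denominator, contributes 1/m²

Multiplying the contributions: [m³/(kg·s²)] · [kg] · [1/m²]
Adding exponents of each base unit: m: 1, s: -2
SI base units of gravitational acceleration: m/s²

The claimed units m·s² (exponents m: 1, s: 2) do not match the derived units m/s² (exponents m: 1, s: -2), so the claim is incorrect.

Answer: No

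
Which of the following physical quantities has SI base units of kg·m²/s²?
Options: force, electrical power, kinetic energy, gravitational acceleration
Checking the SI base units of each option:
  force (F = ma): kg·m/s²  ✗
  electrical power (P = IV): kg·m²/s³  ✗
  kinetic energy (E = ½mv²): kg·m²/s²  ✓ matches
  gravitational acceleration (g = GM/r²): m/s²  ✗

Only kinetic energy has units kg·m²/s².

Answer: kinetic energy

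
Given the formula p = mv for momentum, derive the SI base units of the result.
Units of each symbol in p = mv:
  m (mass): kg
  v (velocity): m/s

Multiplying the contributions: [kg] · [m/s]
Adding exponents of each base unit: kg: 1, m: 1, s: -1
SI base units of momentum: kg·m/s

Answer: kg·m/s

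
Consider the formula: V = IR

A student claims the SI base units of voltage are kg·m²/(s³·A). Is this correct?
Units of each symbol in V = IR:
  I (current): A
  R (resistance, in ohms): kg·m²/(s³·A²)

Multiplying the contributions: [A] · [kg·m²/(s³·A²)]
Adding exponents of each base unit: kg: 1, m: 2, s: -3, A: -1
SI base units of voltage: kg·m²/(s³·A)

The claimed units kg·m²/(s³·A) match the derived units, so the claim is correct.

Answer: Yes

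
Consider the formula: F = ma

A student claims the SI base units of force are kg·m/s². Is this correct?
Units of each symbol in F = ma:
  m (mass): kg
  a (acceleration): m/s²

Multiplying the contributions: [kg] · [m/s²]
Adding exponents of each base unit: kg: 1, m: 1, s: -2
SI base units of force: kg·m/s²

The claimed units kg·m/s² match the derived units, so the claim is correct.

Answer: Yes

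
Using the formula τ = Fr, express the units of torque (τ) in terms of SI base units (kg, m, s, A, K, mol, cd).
Units of each symbol in τ = Fr:
  F (force): kg·m/s²
  r (lever arm): m

Multiplying the contributions: [kg·m/s²] · [m]
Adding exponents of each base unit: kg: 1, m: 2, s: -2
SI base units of torque: kg·m²/s²

Answer: kg·m²/s²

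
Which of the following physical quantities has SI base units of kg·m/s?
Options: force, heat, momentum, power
Checking the SI base units of each option:
  force (F = ma): kg·m/s²  ✗
  heat (Q = mcΔT): kg·m²/s²  ✗
  momentum (p = mv): kg·m/s  ✓ matches
  power (P = W/t): kg·m²/s³  ✗

Only momentum has units kg·m/s.

Answer: momentum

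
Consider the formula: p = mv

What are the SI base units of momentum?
Units of each symbol in p = mv:
  m (mass): kg
  v (velocity): m/s

Multiplying the contributions: [kg] · [m/s]
Adding exponents of each base unit: kg: 1, m: 1, s: -1
SI base units of momentum: kg·m/s

Answer: kg·m/s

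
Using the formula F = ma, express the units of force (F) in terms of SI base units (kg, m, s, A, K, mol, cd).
Units of each symbol in F = ma:
  m (mass): kg
  a (acceleration): m/s²

Multiplying the contributions: [kg] · [m/s²]
Adding exponents of each base unit: kg: 1, m: 1, s: -2
SI base units of force: kg·m/s²

Answer: kg·m/s²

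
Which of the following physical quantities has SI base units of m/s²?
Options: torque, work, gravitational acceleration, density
Checking the SI base units of each option:
  torque (τ = Fr): kg·m²/s²  ✗
  work (W = Fd): kg·m²/s²  ✗
  gravitational acceleration (g = GM/r²): m/s²  ✓ matches
  density (ρ = m/V): kg/m³  ✗

Only gravitational acceleration has units m/s².

Answer: gravitational acceleration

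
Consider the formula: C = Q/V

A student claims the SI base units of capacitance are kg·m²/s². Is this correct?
Units of each symbol in C = Q/V:
  Q (charge, in coulombs): s·A
  V (voltage, in volts): kg·m²/(s³·A)  → in the denominator, contributes s³·A/(kg·m²)

Multiplying the contributions: [s·A] · [s³·A/(kg·m²)]
Adding exponents of each base unit: kg: -1, m: -2, s: 4, A: 2
SI base units of capacitance: s⁴·A²/(kg·m²)

The claimed units kg·m²/s² (exponents kg: 1, m: 2, s: -2) do not match the derived units s⁴·A²/(kg·m²) (exponents kg: -1, m: -2, s: 4, A: 2), so the claim is incorrect.

Answer: No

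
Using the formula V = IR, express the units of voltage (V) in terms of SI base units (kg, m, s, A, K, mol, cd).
Units of each symbol in V = IR:
  I (current): A
  R (resistance, in ohms): kg·m²/(s³·A²)

Multiplying the contributions: [A] · [kg·m²/(s³·A²)]
Adding exponents of each base unit: kg: 1, m: 2, s: -3, A: -1
SI base units of voltage: kg·m²/(s³·A)

Answer: kg·m²/(s³·A)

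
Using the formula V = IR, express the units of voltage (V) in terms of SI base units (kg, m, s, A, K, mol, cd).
Units of each symbol in V = IR:
  I (current): A
  R (resistance, in ohms): kg·m²/(s³·A²)

Multiplying the contributions: [A] · [kg·m²/(s³·A²)]
Adding exponents of each base unit: kg: 1, m: 2, s: -3, A: -1
SI base units of voltage: kg·m²/(s³·A)

Answer: kg·m²/(s³·A)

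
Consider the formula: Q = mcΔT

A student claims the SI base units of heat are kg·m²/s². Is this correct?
Units of each symbol in Q = mcΔT:
  m (mass): kg
  c (specific heat capacity, in J/(kg·K)): m²/(s²·K)
  ΔT (temperature change): K

Multiplying the contributions: [kg] · [m²/(s²·K)] · [K]
Adding exponents of each base unit: kg: 1, m: 2, s: -2
SI base units of heat: kg·m²/s²

The claimed units kg·m²/s² match the derived units, so the claim is correct.

Answer: Yes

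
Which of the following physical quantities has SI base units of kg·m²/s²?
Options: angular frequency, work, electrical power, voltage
Checking the SI base units of each option:
  angular frequency (ω = 2πf): 1/s  ✗
  work (W = Fd): kg·m²/s²  ✓ matches
  electrical power (P = IV): kg·m²/s³  ✗
  voltage (V = IR): kg·m²/(s³·A)  ✗

Only work has units kg·m²/s².

Answer: work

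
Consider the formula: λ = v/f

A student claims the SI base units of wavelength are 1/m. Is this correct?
Units of each symbol in λ = v/f:
  v (wave speed): m/s
  f (frequency): 1/s  → in the denominator, contributes s

Multiplying the contributions: [m/s] · [s]
Adding exponents of each base unit: m: 1
SI base units of wavelength: m

The claimed units 1/m (exponents m: -1) do not match the derived units m (exponents m: 1), so the claim is incorrect.

Answer: No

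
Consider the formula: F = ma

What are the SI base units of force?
Units of each symbol in F = ma:
  m (mass): kg
  a (acceleration): m/s²

Multiplying the contributions: [kg] · [m/s²]
Adding exponents of each base unit: kg: 1, m: 1, s: -2
SI base units of force: kg·m/s²

Answer: kg·m/s²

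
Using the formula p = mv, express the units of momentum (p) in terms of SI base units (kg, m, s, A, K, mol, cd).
Units of each symbol in p = mv:
  m (mass): kg
  v (velocity): m/s

Multiplying the contributions: [kg] · [m/s]
Adding exponents of each base unit: kg: 1, m: 1, s: -1
SI base units of momentum: kg·m/s

Answer: kg·m/s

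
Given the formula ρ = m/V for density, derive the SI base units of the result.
Units of each symbol in ρ = m/V:
  m (mass): kg
  V (volume): m³  → in the denominator, contributes 1/m³

Multiplying the contributions: [kg] · [1/m³]
Adding exponents of each base unit: kg: 1, m: -3
SI base units of density: kg/m³

Answer: kg/m³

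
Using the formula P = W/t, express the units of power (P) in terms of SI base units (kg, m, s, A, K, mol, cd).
Units of each symbol in P = W/t:
  W (work): kg·m²/s²
  t (time): s  → in the denominator, contributes 1/s

Multiplying the contributions: [kg·m²/s²] · [1/s]
Adding exponents of each base unit: kg: 1, m: 2, s: -3
SI base units of power: kg·m²/s³

Answer: kg·m²/s³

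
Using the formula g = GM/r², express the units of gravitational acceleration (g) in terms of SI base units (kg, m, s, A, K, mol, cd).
Units of each symbol in g = GM/r²:
  G (gravitational constant): m³/(kg·s²)
  M (mass): kg
  r (distance): m  → to the power 2 in the denominator, contributes 1/m²

Multiplying the contributions: [m³/(kg·s²)] · [kg] · [1/m²]
Adding exponents of each base unit: m: 1, s: -2
SI base units of gravitational acceleration: m/s²

Answer: m/s²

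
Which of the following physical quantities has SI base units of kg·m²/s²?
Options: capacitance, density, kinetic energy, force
Checking the SI base units of each option:
  capacitance (C = Q/V): s⁴·A²/(kg·m²)  ✗
  density (ρ = m/V): kg/m³  ✗
  kinetic energy (E = ½mv²): kg·m²/s²  ✓ matches
  force (F = ma): kg·m/s²  ✗

Only kinetic energy has units kg·m²/s².

Answer: kinetic energy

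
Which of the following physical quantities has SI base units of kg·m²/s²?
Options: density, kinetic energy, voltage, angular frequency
Checking the SI base units of each option:
  density (ρ = m/V): kg/m³  ✗
  kinetic energy (E = ½mv²): kg·m²/s²  ✓ matches
  voltage (V = IR): kg·m²/(s³·A)  ✗
  angular frequency (ω = 2πf): 1/s  ✗

Only kinetic energy has units kg·m²/s².

Answer: kinetic energy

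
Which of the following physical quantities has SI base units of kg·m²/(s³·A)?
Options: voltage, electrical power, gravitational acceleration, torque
Checking the SI base units of each option:
  voltage (V = IR): kg·m²/(s³·A)  ✓ matches
  electrical power (P = IV): kg·m²/s³  ✗
  gravitational acceleration (g = GM/r²): m/s²  ✗
  torque (τ = Fr): kg·m²/s²  ✗

Only voltage has units kg·m²/(s³·A).

Answer: voltage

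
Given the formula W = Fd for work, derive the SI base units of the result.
Units of each symbol in W = Fd:
  F (force): kg·m/s²
  d (displacement): m

Multiplying the contributions: [kg·m/s²] · [m]
Adding exponents of each base unit: kg: 1, m: 2, s: -2
SI base units of work: kg·m²/s²

Answer: kg·m²/s²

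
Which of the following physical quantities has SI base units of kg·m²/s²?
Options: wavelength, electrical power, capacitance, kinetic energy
Checking the SI base units of each option:
  wavelength (λ = v/f): m  ✗
  electrical power (P = IV): kg·m²/s³  ✗
  capacitance (C = Q/V): s⁴·A²/(kg·m²)  ✗
  kinetic energy (E = ½mv²): kg·m²/s²  ✓ matches

Only kinetic energy has units kg·m²/s².

Answer: kinetic energy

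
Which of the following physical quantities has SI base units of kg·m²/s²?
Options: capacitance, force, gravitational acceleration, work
Checking the SI base units of each option:
  capacitance (C = Q/V): s⁴·A²/(kg·m²)  ✗
  force (F = ma): kg·m/s²  ✗
  gravitational acceleration (g = GM/r²): m/s²  ✗
  work (W = Fd): kg·m²/s²  ✓ matches

Only work has units kg·m²/s².

Answer: work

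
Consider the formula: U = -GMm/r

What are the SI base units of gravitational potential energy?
Units of each symbol in U = -GMm/r:
  G (gravitational constant): m³/(kg·s²)
  M (mass): kg
  m (mass): kg
  r (distance): m  → in the denominator, contributes 1/m
  The minus sign does not affect the units.

Multiplying the contributions: [m³/(kg·s²)] · [kg] · [kg] · [1/m]
Adding exponents of each base unit: kg: 1, m: 2, s: -2
SI base units of gravitational potential energy: kg·m²/s²

Answer: kg·m²/s²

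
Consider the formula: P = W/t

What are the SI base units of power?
Units of each symbol in P = W/t:
  W (work): kg·m²/s²
  t (time): s  → in the denominator, contributes 1/s

Multiplying the contributions: [kg·m²/s²] · [1/s]
Adding exponents of each base unit: kg: 1, m: 2, s: -3
SI base units of power: kg·m²/s³

Answer: kg·m²/s³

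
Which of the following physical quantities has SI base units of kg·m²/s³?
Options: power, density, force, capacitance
Checking the SI base units of each option:
  power (P = W/t): kg·m²/s³  ✓ matches
  density (ρ = m/V): kg/m³  ✗
  force (F = ma): kg·m/s²  ✗
  capacitance (C = Q/V): s⁴·A²/(kg·m²)  ✗

Only power has units kg·m²/s³.

Answer: power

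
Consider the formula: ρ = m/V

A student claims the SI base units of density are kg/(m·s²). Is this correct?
Units of each symbol in ρ = m/V:
  m (mass): kg
  V (volume): m³  → in the denominator, contributes 1/m³

Multiplying the contributions: [kg] · [1/m³]
Adding exponents of each base unit: kg: 1, m: -3
SI base units of density: kg/m³

The claimed units kg/(m·s²) (exponents kg: 1, m: -1, s: -2) do not match the derived units kg/m³ (exponents kg: 1, m: -3), so the claim is incorrect.

Answer: No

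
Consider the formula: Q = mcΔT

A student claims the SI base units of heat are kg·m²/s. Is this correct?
Units of each symbol in Q = mcΔT:
  m (mass): kg
  c (specific heat capacity, in J/(kg·K)): m²/(s²·K)
  ΔT (temperature change): K

Multiplying the contributions: [kg] · [m²/(s²·K)] · [K]
Adding exponents of each base unit: kg: 1, m: 2, s: -2
SI base units of heat: kg·m²/s²

The claimed units kg·m²/s (exponents kg: 1, m: 2, s: -1) do not match the derived units kg·m²/s² (exponents kg: 1, m: 2, s: -2), so the claim is incorrect.

Answer: No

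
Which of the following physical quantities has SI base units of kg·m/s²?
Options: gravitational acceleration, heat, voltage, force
Checking the SI base units of each option:
  gravitational acceleration (g = GM/r²): m/s²  ✗
  heat (Q = mcΔT): kg·m²/s²  ✗
  voltage (V = IR): kg·m²/(s³·A)  ✗
  force (F = ma): kg·m/s²  ✓ matches

Only force has units kg·m/s².

Answer: force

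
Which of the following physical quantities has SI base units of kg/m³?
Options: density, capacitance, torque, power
Checking the SI base units of each option:
  density (ρ = m/V): kg/m³  ✓ matches
  capacitance (C = Q/V): s⁴·A²/(kg·m²)  ✗
  torque (τ = Fr): kg·m²/s²  ✗
  power (P = W/t): kg·m²/s³  ✗

Only density has units kg/m³.

Answer: density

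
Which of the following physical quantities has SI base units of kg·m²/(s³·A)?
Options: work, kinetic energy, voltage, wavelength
Checking the SI base units of each option:
  work (W = Fd): kg·m²/s²  ✗
  kinetic energy (E = ½mv²): kg·m²/s²  ✗
  voltage (V = IR): kg·m²/(s³·A)  ✓ matches
  wavelength (λ = v/f): m  ✗

Only voltage has units kg·m²/(s³·A).

Answer: voltage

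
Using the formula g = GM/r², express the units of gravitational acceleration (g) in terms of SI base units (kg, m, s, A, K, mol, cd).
Units of each symbol in g = GM/r²:
  G (gravitational constant): m³/(kg·s²)
  M (mass): kg
  r (distance): m  → to the power 2 in the denominator, contributes 1/m²

Multiplying the contributions: [m³/(kg·s²)] · [kg] · [1/m²]
Adding exponents of each base unit: m: 1, s: -2
SI base units of gravitational acceleration: m/s²

Answer: m/s²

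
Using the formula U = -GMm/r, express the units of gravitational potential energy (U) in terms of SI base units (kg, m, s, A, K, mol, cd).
Units of each symbol in U = -GMm/r:
  G (gravitational constant): m³/(kg·s²)
  M (mass): kg
  m (mass): kg
  r (distance): m  → in the denominator, contributes 1/m
  The minus sign does not affect the units.

Multiplying the contributions: [m³/(kg·s²)] · [kg] · [kg] · [1/m]
Adding exponents of each base unit: kg: 1, m: 2, s: -2
SI base units of gravitational potential energy: kg·m²/s²

Answer: kg·m²/s²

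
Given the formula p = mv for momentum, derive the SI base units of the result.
Units of each symbol in p = mv:
  m (mass): kg
  v (velocity): m/s

Multiplying the contributions: [kg] · [m/s]
Adding exponents of each base unit: kg: 1, m: 1, s: -1
SI base units of momentum: kg·m/s

Answer: kg·m/s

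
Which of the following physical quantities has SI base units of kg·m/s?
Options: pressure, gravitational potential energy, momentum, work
Checking the SI base units of each option:
  pressure (P = F/A): kg/(m·s²)  ✗
  gravitational potential energy (U = -GMm/r): kg·m²/s²  ✗
  momentum (p = mv): kg·m/s  ✓ matches
  work (W = Fd): kg·m²/s²  ✗

Only momentum has units kg·m/s.

Answer: momentum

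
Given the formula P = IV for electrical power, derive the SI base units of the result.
Units of each symbol in P = IV:
  I (current): A
  V (voltage, in volts): kg·m²/(s³·A)

Multiplying the contributions: [A] · [kg·m²/(s³·A)]
Adding exponents of each base unit: kg: 1, m: 2, s: -3
SI base units of electrical power: kg·m²/s³

Answer: kg·m²/s³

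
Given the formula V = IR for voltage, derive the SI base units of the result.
Units of each symbol in V = IR:
  I (current): A
  R (resistance, in ohms): kg·m²/(s³·A²)

Multiplying the contributions: [A] · [kg·m²/(s³·A²)]
Adding exponents of each base unit: kg: 1, m: 2, s: -3, A: -1
SI base units of voltage: kg·m²/(s³·A)

Answer: kg·m²/(s³·A)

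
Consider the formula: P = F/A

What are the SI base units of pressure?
Units of each symbol in P = F/A:
  F (force): kg·m/s²
  A (area): m²  → in the denominator, contributes 1/m²

Multiplying the contributions: [kg·m/s²] · [1/m²]
Adding exponents of each base unit: kg: 1, m: -1, s: -2
SI base units of pressure: kg/(m·s²)

Answer: kg/(m·s²)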